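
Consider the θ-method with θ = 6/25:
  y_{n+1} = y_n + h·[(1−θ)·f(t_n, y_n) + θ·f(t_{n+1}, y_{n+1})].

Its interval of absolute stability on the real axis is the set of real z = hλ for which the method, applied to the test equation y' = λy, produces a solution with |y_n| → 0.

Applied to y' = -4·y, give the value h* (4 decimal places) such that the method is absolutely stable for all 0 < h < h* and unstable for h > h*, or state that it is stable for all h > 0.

Test eqn y'=λy, z=hλ:
  y_{n+1} = y_n + z·[19/25·y_n + 6/25·y_{n+1}] ⇒ (1 − 6/25z)y_{n+1} = (1 + 19/25z)y_n
  Hence R(z) = (1 + 19/25z)/(1 − 6/25z).

Find x<0 with |R(x)|<1.
x=-1.22: |R|=0.0563
R=−1: 1+19/25x = −1+6/25x ⇒ -13/25x=2 ⇒ x=2/(-13/25)=-3.8462
Confirm numerically:
  x=-3.670: |R|=0.95130 <1
  x=-2.459: |R|=0.54639 <1
  x=-2.102: |R|=0.39716 <1
  x=-4.440: |R|=1.14950 >1
  x=-4.421: |R|=1.14503 >1
  x=-4.344: |R|=1.12674 >1
Stable set (-3.8462, 0).

(-3.8462,0); λ=-4 ⇒ h* = (50/13)/4 = 0.9615.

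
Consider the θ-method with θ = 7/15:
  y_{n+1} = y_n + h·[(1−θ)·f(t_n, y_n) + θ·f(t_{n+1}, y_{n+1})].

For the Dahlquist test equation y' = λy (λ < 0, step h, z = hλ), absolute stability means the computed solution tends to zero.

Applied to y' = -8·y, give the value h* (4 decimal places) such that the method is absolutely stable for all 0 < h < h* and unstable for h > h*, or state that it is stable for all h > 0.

With y'=λy (z=hλ):
  y_{n+1} = y_n + z·[8/15·y_n + 7/15·y_{n+1}] ⇒ (1 − 7/15z)y_{n+1} = (1 + 8/15z)y_n
  ⇒ R(z) = (1 + 8/15z)/(1 − 7/15z).

Find x<0 with |R(x)|<1.
x=-0.5: |R|=0.5946
R=−1: 1+8/15x = −1+7/15x ⇒ -1/15x=2 ⇒ x=2/(-1/15)=-30.0000
Confirm numerically:
  x=-16.284: |R|=0.89366 <1
  x=-14.470: |R|=0.86645 <1
  x=-12.207: |R|=0.82287 <1
  x=-30.439: |R|=1.00192 >1
  x=-30.232: |R|=1.00102 >1
  x=-30.218: |R|=1.00096 >1
So |R|<1 on (-30.0000, 0).

(-30.0000,0); λ=-8 ⇒ h* = (30)/8 = 3.7500.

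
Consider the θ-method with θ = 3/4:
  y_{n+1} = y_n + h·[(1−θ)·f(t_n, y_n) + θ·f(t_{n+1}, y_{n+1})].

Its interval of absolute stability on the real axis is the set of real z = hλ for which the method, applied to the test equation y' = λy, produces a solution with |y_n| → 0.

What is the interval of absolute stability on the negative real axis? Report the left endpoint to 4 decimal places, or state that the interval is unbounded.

With y'=λy (z=hλ):
  y_{n+1} = y_n + z·[1/4·y_n + 3/4·y_{n+1}] ⇒ (1 − 3/4z)y_{n+1} = (1 + 1/4z)y_n
  Hence R(z) = (1 + 1/4z)/(1 − 3/4z).

Solve |R(x)|<1 on ℝ⁻.
x=-1.25: |R|=0.3548
x=-2: |R|=0.2000
x=-10: |R|=0.1765
x=-100: |R|=0.3158
θ=3/4≥1/2 ⇒ |1+1/4x|<|1−3/4x| ∀x<0 ⇒ interval (−∞,0).

(−∞, 0) — no finite endpoint.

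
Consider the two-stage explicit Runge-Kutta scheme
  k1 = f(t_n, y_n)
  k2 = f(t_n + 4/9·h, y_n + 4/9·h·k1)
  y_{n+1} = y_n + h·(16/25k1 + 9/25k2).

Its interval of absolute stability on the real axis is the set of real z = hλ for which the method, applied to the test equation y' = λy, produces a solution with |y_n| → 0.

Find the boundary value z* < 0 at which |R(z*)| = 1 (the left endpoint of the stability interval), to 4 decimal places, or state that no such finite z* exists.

z* = -6.2500.

With y'=λy (z=hλ):
  k1=λy_n ⇒ h·k1=z·y_n;  k2=λ(1+4/9z)y_n ⇒ h·k2=z(1+4/9z)y_n
  y_{n+1}/y_n = 1 + 16/25z + 9/25z(1+4/9z) = 1 + z + 4/25z²
  so R(z) = 1 + z + 4/25z².

Solve |R(x)|<1 on ℝ⁻.
x=-0.37: |R|=0.6519
R=1: x+4/25x²=0 ⇒ x=−25/4=-6.2500; min R=1−1/(4·4/25)=-0.5625>−1
Confirm numerically:
  x=-5.008: |R|=0.00481 <1
  x=-3.579: |R|=0.52952 <1
  x=-2.690: |R|=0.53222 <1
  x=-6.725: |R|=1.51110 >1
  x=-6.394: |R|=1.14732 >1
Interval (-6.2500, 0).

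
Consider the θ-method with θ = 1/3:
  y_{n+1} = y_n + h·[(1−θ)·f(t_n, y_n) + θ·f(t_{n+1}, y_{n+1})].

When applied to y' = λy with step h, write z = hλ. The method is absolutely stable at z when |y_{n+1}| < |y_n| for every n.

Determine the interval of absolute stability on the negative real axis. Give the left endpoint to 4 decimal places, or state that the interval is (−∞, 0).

Test eqn y'=λy, z=hλ:
  y_{n+1} = y_n + z·[2/3·y_n + 1/3·y_{n+1}] ⇒ (1 − 1/3z)y_{n+1} = (1 + 2/3z)y_n
  R(z) = (1 + 2/3z)/(1 − 1/3z).

Boundary: |R(x)|=1, x<0.
x=-1.25: |R|=0.1176
R=−1: 1+2/3x = −1+1/3x ⇒ -1/3x=2 ⇒ x=2/(-1/3)=-6.0000
Confirm numerically:
  x=-5.372: |R|=0.92499 <1
  x=-5.361: |R|=0.92357 <1
  x=-4.270: |R|=0.76204 <1
  x=-3.998: |R|=0.71392 <1
  x=-6.312: |R|=1.03351 >1
  x=-6.301: |R|=1.03236 >1
Stable set (-6.0000, 0).

(-6.0000, 0).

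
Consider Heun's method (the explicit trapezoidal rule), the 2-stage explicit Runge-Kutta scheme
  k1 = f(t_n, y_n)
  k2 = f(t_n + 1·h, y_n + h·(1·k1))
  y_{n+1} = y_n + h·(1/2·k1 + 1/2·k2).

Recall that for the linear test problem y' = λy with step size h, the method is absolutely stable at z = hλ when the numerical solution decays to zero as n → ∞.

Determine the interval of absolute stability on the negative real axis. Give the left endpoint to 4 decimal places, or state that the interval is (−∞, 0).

On y'=λy, z=hλ:
  order 2, 2-stage ⇒ R(z)=1+z+z^2/2
  (e.g. R(-0.68)=0.55120, |R|=0.55120)

Boundary: |R(x)|=1, x<0.
x=-0.68: |R|=0.5512
|R(-2.07)|=1.0724 |R(-1.73)|=0.7664 |R(-1.38)|=0.5722
Bisect:
  x_lo=-2.8663 |R|=2.2415  x_hi=-0.3532 |R|=0.7092
  mid=-1.60973 |R|=0.68589 →hi
  mid=-2.23800 |R|=1.26632 →lo
  mid=-1.92386 |R|=0.92676 →hi
  mid=-2.08093 |R|=1.08421 →lo
  mid=-2.00240 |R|=1.00240 →lo
  mid=-1.96313 |R|=0.96381 →hi
  mid=-1.98276 |R|=0.98291 →hi
  mid=-1.99258 |R|=0.99261 →hi
  mid=-1.99749 |R|=0.99749 →hi
  ...
  [-2.00010,-1.99994] ⇒ x*=-2.0000
Stable set (-2.0000, 0).

(-2.0000, 0).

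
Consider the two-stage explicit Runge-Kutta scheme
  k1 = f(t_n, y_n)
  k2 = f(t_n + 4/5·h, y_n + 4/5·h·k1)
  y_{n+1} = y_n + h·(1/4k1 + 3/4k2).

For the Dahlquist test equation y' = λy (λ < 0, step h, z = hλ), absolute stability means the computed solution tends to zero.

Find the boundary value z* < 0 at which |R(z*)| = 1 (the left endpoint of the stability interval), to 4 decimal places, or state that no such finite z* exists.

Set f=λy, z=hλ:
  k1=λy_n ⇒ h·k1=z·y_n;  k2=λ(1+4/5z)y_n ⇒ h·k2=z(1+4/5z)y_n
  y_{n+1}/y_n = 1 + 1/4z + 3/4z(1+4/5z) = 1 + z + 3/5z²
  R(z) = 1 + z + 3/5z².

Need |R(x)|<1, x<0.
x=-0.96: |R|=0.5930
R=1: x+3/5x²=0 ⇒ x=−5/3=-1.6667; min R=1−1/(4·3/5)=0.5833>−1
Confirm numerically:
  x=-1.636: |R|=0.96990 <1
  x=-1.510: |R|=0.85806 <1
  x=-0.823: |R|=0.58340 <1
  x=-1.982: |R|=1.37499 >1
  x=-1.910: |R|=1.27886 >1
Interval (-1.6667, 0).

left endpoint -1.6667.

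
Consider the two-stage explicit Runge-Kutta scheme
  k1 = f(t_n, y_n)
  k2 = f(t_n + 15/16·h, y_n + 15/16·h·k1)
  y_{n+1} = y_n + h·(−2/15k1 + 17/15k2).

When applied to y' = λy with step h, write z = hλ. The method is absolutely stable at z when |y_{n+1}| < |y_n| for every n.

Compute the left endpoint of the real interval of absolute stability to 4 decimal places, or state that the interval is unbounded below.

z* = -0.9412.

Test eqn y'=λy, z=hλ:
  k1=λy_n ⇒ h·k1=z·y_n;  k2=λ(1+15/16z)y_n ⇒ h·k2=z(1+15/16z)y_n
  y_{n+1}/y_n = 1 − 2/15z + 17/15z(1+15/16z) = 1 + z + 17/16z²
  so R(z) = 1 + z + 17/16z².

Find x<0 with |R(x)|<1.
x=-1.12: |R|=1.2128
R=1: x+17/16x²=0 ⇒ x=−16/17=-0.9412; min R=1−1/(4·17/16)=0.7647>−1
Confirm numerically:
  x=-0.900: |R|=0.96063 <1
  x=-0.684: |R|=0.81310 <1
  x=-0.615: |R|=0.78686 <1
  x=-0.402: |R|=0.76970 <1
  x=-1.010: |R|=1.07386 >1
  x=-0.970: |R|=1.02971 >1
So |R|<1 on (-0.9412, 0).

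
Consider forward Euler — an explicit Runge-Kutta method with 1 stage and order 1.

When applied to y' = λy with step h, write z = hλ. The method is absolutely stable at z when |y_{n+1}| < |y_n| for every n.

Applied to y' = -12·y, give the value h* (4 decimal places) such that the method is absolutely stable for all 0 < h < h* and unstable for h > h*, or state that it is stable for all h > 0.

On y'=λy, z=hλ:
  order 1, 1-stage ⇒ R(z)=1+z
  (e.g. R(-1.68)=-0.68000, |R|=0.68000)

Need |R(x)|<1, x<0.
x=-1.68: |R|=0.6800
|R(-1.7)|=0.7000 |R(-1.15)|=0.1500 |R(-0.54)|=0.4600
Bisect:
  x_lo=-2.5501 |R|=1.5501  x_hi=-0.2642 |R|=0.7358
  mid=-1.40712 |R|=0.40712 →hi
  mid=-1.97859 |R|=0.97859 →hi
  mid=-2.26433 |R|=1.26433 →lo
  mid=-2.12146 |R|=1.12146 →lo
  mid=-2.05002 |R|=1.05002 →lo
  mid=-2.01431 |R|=1.01431 →lo
  mid=-1.99645 |R|=0.99645 →hi
  ...
  [-2.00008,-1.99994] ⇒ x*=-2.0000
Stable set (-2.0000, 0).

(-2.0000,0); λ=-12 ⇒ h* = 0.1667.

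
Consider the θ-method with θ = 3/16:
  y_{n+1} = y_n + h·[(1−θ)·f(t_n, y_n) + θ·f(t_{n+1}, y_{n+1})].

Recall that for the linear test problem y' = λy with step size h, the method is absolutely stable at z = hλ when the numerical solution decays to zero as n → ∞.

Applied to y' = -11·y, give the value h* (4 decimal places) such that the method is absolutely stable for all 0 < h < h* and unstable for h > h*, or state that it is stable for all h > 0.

(-3.2000,0); λ=-11 ⇒ h* = (16/5)/11 = 0.2909.

On y'=λy, z=hλ:
  y_{n+1} = y_n + z·[13/16·y_n + 3/16·y_{n+1}] ⇒ (1 − 3/16z)y_{n+1} = (1 + 13/16z)y_n
  R(z) = (1 + 13/16z)/(1 − 3/16z).

Solve |R(x)|<1 on ℝ⁻.
x=-1.47: |R|=0.1524
R=−1: 1+13/16x = −1+3/16x ⇒ -5/8x=2 ⇒ x=2/(-5/8)=-3.2000
Confirm numerically:
  x=-2.855: |R|=0.85956 <1
  x=-2.578: |R|=0.73793 <1
  x=-1.438: |R|=0.13262 <1
  x=-3.693: |R|=1.18206 >1
  x=-3.689: |R|=1.18066 >1
  x=-3.558: |R|=1.13421 >1
Interval (-3.2000, 0).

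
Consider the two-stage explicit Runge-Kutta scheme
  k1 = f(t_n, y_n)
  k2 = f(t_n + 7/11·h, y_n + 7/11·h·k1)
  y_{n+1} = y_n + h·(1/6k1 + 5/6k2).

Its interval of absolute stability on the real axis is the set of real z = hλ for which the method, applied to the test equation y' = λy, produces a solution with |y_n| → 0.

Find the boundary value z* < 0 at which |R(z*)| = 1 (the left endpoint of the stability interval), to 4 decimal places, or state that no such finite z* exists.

left endpoint -1.8857.

On y'=λy, z=hλ:
  k1=λy_n ⇒ h·k1=z·y_n;  k2=λ(1+7/11z)y_n ⇒ h·k2=z(1+7/11z)y_n
  y_{n+1}/y_n = 1 + 1/6z + 5/6z(1+7/11z) = 1 + z + 35/66z²
  ⇒ R(z) = 1 + z + 35/66z².

Boundary: |R(x)|=1, x<0.
x=-1.58: |R|=0.7438
R=1: x+35/66x²=0 ⇒ x=−66/35=-1.8857; min R=1−1/(4·35/66)=0.5286>−1
Confirm numerically:
  x=-1.612: |R|=0.76602 <1
  x=-1.374: |R|=0.62715 <1
  x=-0.883: |R|=0.53047 <1
  x=-2.211: |R|=1.38140 >1
  x=-2.028: |R|=1.15302 >1
  x=-2.021: |R|=1.14499 >1
Stable set (-1.8857, 0).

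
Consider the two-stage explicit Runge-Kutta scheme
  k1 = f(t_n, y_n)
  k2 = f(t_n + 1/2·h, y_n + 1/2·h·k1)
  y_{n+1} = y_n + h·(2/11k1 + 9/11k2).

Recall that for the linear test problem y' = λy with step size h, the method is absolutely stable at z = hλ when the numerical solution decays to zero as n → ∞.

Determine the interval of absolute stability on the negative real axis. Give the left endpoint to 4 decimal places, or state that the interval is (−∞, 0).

Test eqn y'=λy, z=hλ:
  k1=λy_n ⇒ h·k1=z·y_n;  k2=λ(1+1/2z)y_n ⇒ h·k2=z(1+1/2z)y_n
  y_{n+1}/y_n = 1 + 2/11z + 9/11z(1+1/2z) = 1 + z + 9/22z²
  ⇒ R(z) = 1 + z + 9/22z².

Boundary: |R(x)|=1, x<0.
x=-1.35: |R|=0.3956
R=1: x+9/22x²=0 ⇒ x=−22/9=-2.4444; min R=1−1/(4·9/22)=0.3889>−1
Confirm numerically:
  x=-2.002: |R|=0.63764 <1
  x=-1.969: |R|=0.61703 <1
  x=-1.828: |R|=0.53901 <1
  x=-1.804: |R|=0.52735 <1
  x=-2.780: |R|=1.38162 >1
  x=-2.701: |R|=1.28348 >1
  x=-2.594: |R|=1.15871 >1
So |R|<1 on (-2.4444, 0).

z∈(-2.4444,0).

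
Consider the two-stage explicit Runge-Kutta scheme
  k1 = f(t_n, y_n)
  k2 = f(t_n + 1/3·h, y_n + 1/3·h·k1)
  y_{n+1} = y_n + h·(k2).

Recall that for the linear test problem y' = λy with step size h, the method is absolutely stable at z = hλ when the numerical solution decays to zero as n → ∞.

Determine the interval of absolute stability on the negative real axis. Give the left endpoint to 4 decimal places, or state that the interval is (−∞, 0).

Test eqn y'=λy, z=hλ:
  k1=λy_n ⇒ h·k1=z·y_n;  k2=λ(1+1/3z)y_n ⇒ h·k2=z(1+1/3z)y_n
  y_{n+1}/y_n = 1 + z(1+1/3z) = 1 + z + 1/3z²
  R(z) = 1 + z + 1/3z².

Need |R(x)|<1, x<0.
x=-1.11: |R|=0.3007
R=1: x+1/3x²=0 ⇒ x=−3=-3.0000; min R=1−1/(4·1/3)=0.2500>−1
Confirm numerically:
  x=-2.195: |R|=0.41101 <1
  x=-1.920: |R|=0.30880 <1
  x=-1.459: |R|=0.25056 <1
  x=-3.357: |R|=1.39948 >1
  x=-3.057: |R|=1.05808 >1
So |R|<1 on (-3.0000, 0).

z∈(-3.0000,0).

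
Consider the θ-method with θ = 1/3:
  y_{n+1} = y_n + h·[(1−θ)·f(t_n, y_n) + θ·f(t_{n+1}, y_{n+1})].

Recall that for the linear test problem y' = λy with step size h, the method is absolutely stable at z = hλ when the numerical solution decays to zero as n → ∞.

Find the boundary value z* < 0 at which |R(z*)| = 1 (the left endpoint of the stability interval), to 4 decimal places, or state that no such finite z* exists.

z* = -6.0000.

On y'=λy, z=hλ:
  y_{n+1} = y_n + z·[2/3·y_n + 1/3·y_{n+1}] ⇒ (1 − 1/3z)y_{n+1} = (1 + 2/3z)y_n
  so R(z) = (1 + 2/3z)/(1 − 1/3z).

Find x<0 with |R(x)|<1.
x=-1.24: |R|=0.1226
R=−1: 1+2/3x = −1+1/3x ⇒ -1/3x=2 ⇒ x=2/(-1/3)=-6.0000
Confirm numerically:
  x=-5.109: |R|=0.89012 <1
  x=-4.951: |R|=0.86807 <1
  x=-2.560: |R|=0.38129 <1
  x=-6.445: |R|=1.04711 >1
  x=-6.355: |R|=1.03795 >1
So |R|<1 on (-6.0000, 0).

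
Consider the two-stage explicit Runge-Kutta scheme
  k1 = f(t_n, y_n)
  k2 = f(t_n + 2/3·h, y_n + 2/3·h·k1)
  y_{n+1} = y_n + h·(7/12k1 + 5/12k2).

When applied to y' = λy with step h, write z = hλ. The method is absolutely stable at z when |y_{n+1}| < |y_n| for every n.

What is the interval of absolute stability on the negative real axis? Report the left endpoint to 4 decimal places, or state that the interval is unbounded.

On y'=λy, z=hλ:
  k1=λy_n ⇒ h·k1=z·y_n;  k2=λ(1+2/3z)y_n ⇒ h·k2=z(1+2/3z)y_n
  y_{n+1}/y_n = 1 + 7/12z + 5/12z(1+2/3z) = 1 + z + 5/18z²
  ⇒ R(z) = 1 + z + 5/18z².

Solve |R(x)|<1 on ℝ⁻.
x=-0.67: |R|=0.4547
R=1: x+5/18x²=0 ⇒ x=−18/5=-3.6000; min R=1−1/(4·5/18)=0.1000>−1
Confirm numerically:
  x=-3.459: |R|=0.86452 <1
  x=-2.575: |R|=0.26684 <1
  x=-2.163: |R|=0.13660 <1
  x=-1.606: |R|=0.11045 <1
  x=-4.028: |R|=1.47888 >1
  x=-3.705: |R|=1.10806 >1
  x=-3.662: |R|=1.06307 >1
Stable set (-3.6000, 0).

(-3.6000, 0).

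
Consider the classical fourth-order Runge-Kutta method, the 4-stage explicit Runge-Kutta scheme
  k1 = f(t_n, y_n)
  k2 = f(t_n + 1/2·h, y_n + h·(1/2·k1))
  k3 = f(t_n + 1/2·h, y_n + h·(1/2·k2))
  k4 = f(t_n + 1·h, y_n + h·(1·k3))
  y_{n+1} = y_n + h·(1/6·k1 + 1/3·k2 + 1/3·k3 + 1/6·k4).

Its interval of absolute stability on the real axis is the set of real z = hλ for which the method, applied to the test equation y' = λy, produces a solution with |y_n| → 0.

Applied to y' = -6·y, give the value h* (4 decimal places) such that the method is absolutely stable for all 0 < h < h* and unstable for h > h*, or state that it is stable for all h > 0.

On y'=λy, z=hλ:
  order 4, 4-stage ⇒ R(z)=1+z+z^2/2+z^3/6+z^4/24
  (e.g. R(-1.08)=0.34994, |R|=0.34994)

Boundary: |R(x)|=1, x<0.
x=-1.08: |R|=0.3499
|R(-1.8)|=0.2854 |R(-1.45)|=0.2773 |R(-1.3)|=0.2978
Bisect:
  x_lo=-3.3998 |R|=2.3967  x_hi=-0.0562 |R|=0.9454
  mid=-1.72798 |R|=0.27653 →hi
  mid=-2.56388 |R|=0.71437 →hi
  mid=-2.98183 |R|=1.33908 →lo
  mid=-2.77286 |R|=0.98141 →hi
  mid=-2.87735 |R|=1.14789 →lo
  mid=-2.82510 |R|=1.06170 →lo
  mid=-2.79898 |R|=1.02083 →lo
  mid=-2.78592 |R|=1.00094 →lo
  mid=-2.77939 |R|=0.99113 →hi
  ...
  [-2.78531,-2.78510] ⇒ x*=-2.7853
Interval (-2.7853, 0).

(-2.7853,0); λ=-6 ⇒ h* = 0.4642.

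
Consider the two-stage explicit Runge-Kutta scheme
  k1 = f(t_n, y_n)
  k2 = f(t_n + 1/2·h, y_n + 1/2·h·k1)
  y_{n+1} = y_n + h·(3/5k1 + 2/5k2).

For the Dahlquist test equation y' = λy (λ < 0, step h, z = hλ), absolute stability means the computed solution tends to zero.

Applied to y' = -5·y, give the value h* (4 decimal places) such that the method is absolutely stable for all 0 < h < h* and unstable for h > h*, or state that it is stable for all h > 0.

(-5.0000,0); λ=-5 ⇒ h* = (5)/5 = 1.0000.

Test eqn y'=λy, z=hλ:
  k1=λy_n ⇒ h·k1=z·y_n;  k2=λ(1+1/2z)y_n ⇒ h·k2=z(1+1/2z)y_n
  y_{n+1}/y_n = 1 + 3/5z + 2/5z(1+1/2z) = 1 + z + 1/5z²
  ⇒ R(z) = 1 + z + 1/5z².

Solve |R(x)|<1 on ℝ⁻.
x=-1.55: |R|=0.0695
R=1: x+1/5x²=0 ⇒ x=−5=-5.0000; min R=1−1/(4·1/5)=-0.2500>−1
Confirm numerically:
  x=-4.455: |R|=0.51441 <1
  x=-3.009: |R|=0.19818 <1
  x=-2.371: |R|=0.24667 <1
  x=-2.307: |R|=0.24255 <1
  x=-5.402: |R|=1.43432 >1
  x=-5.339: |R|=1.36198 >1
  x=-5.047: |R|=1.04744 >1
Interval (-5.0000, 0).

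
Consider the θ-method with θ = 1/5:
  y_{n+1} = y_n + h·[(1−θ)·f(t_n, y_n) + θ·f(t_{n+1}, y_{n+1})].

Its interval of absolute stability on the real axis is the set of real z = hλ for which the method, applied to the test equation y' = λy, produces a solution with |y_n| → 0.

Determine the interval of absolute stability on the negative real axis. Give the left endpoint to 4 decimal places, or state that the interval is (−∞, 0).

(-3.3333, 0).

With y'=λy (z=hλ):
  y_{n+1} = y_n + z·[4/5·y_n + 1/5·y_{n+1}] ⇒ (1 − 1/5z)y_{n+1} = (1 + 4/5z)y_n
  so R(z) = (1 + 4/5z)/(1 − 1/5z).

Solve |R(x)|<1 on ℝ⁻.
x=-1.73: |R|=0.2853
R=−1: 1+4/5x = −1+1/5x ⇒ -3/5x=2 ⇒ x=2/(-3/5)=-3.3333
Confirm numerically:
  x=-3.110: |R|=0.91739 <1
  x=-1.690: |R|=0.26308 <1
  x=-1.576: |R|=0.19830 <1
  x=-1.571: |R|=0.19540 <1
  x=-3.606: |R|=1.09505 >1
  x=-3.366: |R|=1.01171 >1
So |R|<1 on (-3.3333, 0).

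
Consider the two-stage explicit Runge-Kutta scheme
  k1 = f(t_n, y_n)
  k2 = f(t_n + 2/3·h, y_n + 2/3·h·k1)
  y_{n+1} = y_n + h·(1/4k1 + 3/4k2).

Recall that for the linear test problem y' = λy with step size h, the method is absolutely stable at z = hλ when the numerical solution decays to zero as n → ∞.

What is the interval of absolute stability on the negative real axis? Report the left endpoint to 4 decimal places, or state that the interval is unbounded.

With y'=λy (z=hλ):
  k1=λy_n ⇒ h·k1=z·y_n;  k2=λ(1+2/3z)y_n ⇒ h·k2=z(1+2/3z)y_n
  y_{n+1}/y_n = 1 + 1/4z + 3/4z(1+2/3z) = 1 + z + 1/2z²
  so R(z) = 1 + z + 1/2z².

Need |R(x)|<1, x<0.
x=-1.79: |R|=0.8121
R=1: x+1/2x²=0 ⇒ x=−2=-2.0000; min R=1−1/(4·1/2)=0.5000>−1
Confirm numerically:
  x=-1.963: |R|=0.96368 <1
  x=-1.501: |R|=0.62550 <1
  x=-1.087: |R|=0.50378 <1
  x=-2.531: |R|=1.67198 >1
  x=-2.418: |R|=1.50536 >1
  x=-2.209: |R|=1.23084 >1
So |R|<1 on (-2.0000, 0).

z∈(-2.0000,0).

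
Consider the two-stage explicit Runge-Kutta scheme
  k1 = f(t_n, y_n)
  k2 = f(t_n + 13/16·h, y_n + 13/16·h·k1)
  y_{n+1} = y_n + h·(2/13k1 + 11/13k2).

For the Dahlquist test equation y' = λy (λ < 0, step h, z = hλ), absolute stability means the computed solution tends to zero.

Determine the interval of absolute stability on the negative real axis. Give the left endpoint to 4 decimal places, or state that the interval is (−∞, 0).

On y'=λy, z=hλ:
  k1=λy_n ⇒ h·k1=z·y_n;  k2=λ(1+13/16z)y_n ⇒ h·k2=z(1+13/16z)y_n
  y_{n+1}/y_n = 1 + 2/13z + 11/13z(1+13/16z) = 1 + z + 11/16z²
  ⇒ R(z) = 1 + z + 11/16z².

Solve |R(x)|<1 on ℝ⁻.
x=-1.32: |R|=0.8779
R=1: x+11/16x²=0 ⇒ x=−16/11=-1.4545; min R=1−1/(4·11/16)=0.6364>−1
Confirm numerically:
  x=-1.395: |R|=0.94289 <1
  x=-1.238: |R|=0.81569 <1
  x=-1.084: |R|=0.72385 <1
  x=-0.873: |R|=0.65096 <1
  x=-1.998: |R|=1.74650 >1
  x=-1.633: |R|=1.20035 >1
  x=-1.612: |R|=1.17450 >1
Stable set (-1.4545, 0).

z∈(-1.4545,0).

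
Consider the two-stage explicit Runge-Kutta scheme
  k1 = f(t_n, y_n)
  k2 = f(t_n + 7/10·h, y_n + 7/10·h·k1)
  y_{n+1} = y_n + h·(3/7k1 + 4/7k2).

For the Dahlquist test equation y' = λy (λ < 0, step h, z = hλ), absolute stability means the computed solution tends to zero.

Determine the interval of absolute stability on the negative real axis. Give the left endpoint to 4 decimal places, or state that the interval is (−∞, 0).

z∈(-2.5000,0).

On y'=λy, z=hλ:
  k1=λy_n ⇒ h·k1=z·y_n;  k2=λ(1+7/10z)y_n ⇒ h·k2=z(1+7/10z)y_n
  y_{n+1}/y_n = 1 + 3/7z + 4/7z(1+7/10z) = 1 + z + 2/5z²
  Hence R(z) = 1 + z + 2/5z².

Find x<0 with |R(x)|<1.
x=-1.2: |R|=0.3760
R=1: x+2/5x²=0 ⇒ x=−5/2=-2.5000; min R=1−1/(4·2/5)=0.3750>−1
Confirm numerically:
  x=-2.449: |R|=0.95004 <1
  x=-2.157: |R|=0.70406 <1
  x=-1.758: |R|=0.47823 <1
  x=-2.774: |R|=1.30403 >1
  x=-2.766: |R|=1.29430 >1
Stable set (-2.5000, 0).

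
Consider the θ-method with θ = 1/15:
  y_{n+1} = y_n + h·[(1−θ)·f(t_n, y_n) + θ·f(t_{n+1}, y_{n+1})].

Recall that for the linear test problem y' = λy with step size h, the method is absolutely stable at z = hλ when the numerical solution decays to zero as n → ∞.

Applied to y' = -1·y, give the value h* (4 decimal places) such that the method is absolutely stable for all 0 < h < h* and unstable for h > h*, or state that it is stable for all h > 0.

Test eqn y'=λy, z=hλ:
  y_{n+1} = y_n + z·[14/15·y_n + 1/15·y_{n+1}] ⇒ (1 − 1/15z)y_{n+1} = (1 + 14/15z)y_n
  R(z) = (1 + 14/15z)/(1 − 1/15z).

Boundary: |R(x)|=1, x<0.
x=-1.48: |R|=0.3471
R=−1: 1+14/15x = −1+1/15x ⇒ -13/15x=2 ⇒ x=2/(-13/15)=-2.3077
Confirm numerically:
  x=-1.854: |R|=0.65005 <1
  x=-1.550: |R|=0.40483 <1
  x=-1.449: |R|=0.32136 <1
  x=-1.287: |R|=0.18530 <1
  x=-2.851: |R|=1.39566 >1
  x=-2.849: |R|=1.39425 >1
  x=-2.835: |R|=1.38436 >1
Stable set (-2.3077, 0).

(-2.3077,0); λ=-1 ⇒ h* = (30/13)/1 = 2.3077.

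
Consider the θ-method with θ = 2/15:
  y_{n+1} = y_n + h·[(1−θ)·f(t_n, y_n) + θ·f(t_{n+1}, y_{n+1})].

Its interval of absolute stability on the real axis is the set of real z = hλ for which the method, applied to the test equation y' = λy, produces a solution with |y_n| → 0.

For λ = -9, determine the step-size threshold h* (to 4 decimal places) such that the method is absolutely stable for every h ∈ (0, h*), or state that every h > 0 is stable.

On y'=λy, z=hλ:
  y_{n+1} = y_n + z·[13/15·y_n + 2/15·y_{n+1}] ⇒ (1 − 2/15z)y_{n+1} = (1 + 13/15z)y_n
  R(z) = (1 + 13/15z)/(1 − 2/15z).

Boundary: |R(x)|=1, x<0.
x=-1.58: |R|=0.3051
R=−1: 1+13/15x = −1+2/15x ⇒ -11/15x=2 ⇒ x=2/(-11/15)=-2.7273
Confirm numerically:
  x=-2.498: |R|=0.87387 <1
  x=-1.595: |R|=0.31528 <1
  x=-1.353: |R|=0.14622 <1
  x=-1.195: |R|=0.03076 <1
  x=-3.183: |R|=1.23463 >1
  x=-3.058: |R|=1.17229 >1
  x=-3.013: |R|=1.14948 >1
Interval (-2.7273, 0).

(-2.7273,0); λ=-9 ⇒ h* = (30/11)/9 = 0.3030.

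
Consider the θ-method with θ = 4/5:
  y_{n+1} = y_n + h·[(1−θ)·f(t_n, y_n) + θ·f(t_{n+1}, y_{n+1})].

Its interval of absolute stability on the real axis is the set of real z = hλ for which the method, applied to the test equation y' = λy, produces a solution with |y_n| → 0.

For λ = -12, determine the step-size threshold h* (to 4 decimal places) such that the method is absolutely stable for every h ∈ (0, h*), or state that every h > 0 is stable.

interval (−∞, 0). Any h>0 works for λ=-12.

On y'=λy, z=hλ:
  y_{n+1} = y_n + z·[1/5·y_n + 4/5·y_{n+1}] ⇒ (1 − 4/5z)y_{n+1} = (1 + 1/5z)y_n
  R(z) = (1 + 1/5z)/(1 − 4/5z).

Need |R(x)|<1, x<0.
x=-0.74: |R|=0.5352
x=-2: |R|=0.2308
x=-10: |R|=0.1111
x=-100: |R|=0.2346
θ=4/5≥1/2 ⇒ |1+1/5x|<|1−4/5x| ∀x<0 ⇒ stable on all of ℝ⁻.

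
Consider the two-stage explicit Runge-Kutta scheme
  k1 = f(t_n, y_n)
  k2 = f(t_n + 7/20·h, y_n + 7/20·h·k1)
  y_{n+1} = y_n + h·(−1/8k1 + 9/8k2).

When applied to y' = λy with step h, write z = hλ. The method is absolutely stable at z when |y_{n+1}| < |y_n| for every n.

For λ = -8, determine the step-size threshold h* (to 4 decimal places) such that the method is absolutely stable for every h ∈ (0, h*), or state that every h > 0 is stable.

(-2.5397,0); λ=-8 ⇒ h* = (160/63)/8 = 0.3175.

Test eqn y'=λy, z=hλ:
  k1=λy_n ⇒ h·k1=z·y_n;  k2=λ(1+7/20z)y_n ⇒ h·k2=z(1+7/20z)y_n
  y_{n+1}/y_n = 1 − 1/8z + 9/8z(1+7/20z) = 1 + z + 63/160z²
  ⇒ R(z) = 1 + z + 63/160z².

Solve |R(x)|<1 on ℝ⁻.
x=-0.38: |R|=0.6769
R=1: x+63/160x²=0 ⇒ x=−160/63=-2.5397; min R=1−1/(4·63/160)=0.3651>−1
Confirm numerically:
  x=-2.407: |R|=0.87425 <1
  x=-2.368: |R|=0.83992 <1
  x=-1.782: |R|=0.46836 <1
  x=-1.469: |R|=0.38070 <1
  x=-2.708: |R|=1.17947 >1
  x=-2.683: |R|=1.15141 >1
  x=-2.562: |R|=1.02251 >1
Stable set (-2.5397, 0).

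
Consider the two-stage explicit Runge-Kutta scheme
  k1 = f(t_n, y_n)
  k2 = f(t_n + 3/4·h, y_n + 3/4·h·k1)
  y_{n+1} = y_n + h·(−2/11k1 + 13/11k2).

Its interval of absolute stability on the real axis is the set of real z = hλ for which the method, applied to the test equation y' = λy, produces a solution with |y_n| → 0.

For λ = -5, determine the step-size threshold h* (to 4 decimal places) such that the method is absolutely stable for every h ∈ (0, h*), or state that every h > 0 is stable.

On y'=λy, z=hλ:
  k1=λy_n ⇒ h·k1=z·y_n;  k2=λ(1+3/4z)y_n ⇒ h·k2=z(1+3/4z)y_n
  y_{n+1}/y_n = 1 − 2/11z + 13/11z(1+3/4z) = 1 + z + 39/44z²
  Hence R(z) = 1 + z + 39/44z².

Solve |R(x)|<1 on ℝ⁻.
x=-1.04: |R|=0.9187
R=1: x+39/44x²=0 ⇒ x=−44/39=-1.1282; min R=1−1/(4·39/44)=0.7179>−1
Confirm numerically:
  x=-0.756: |R|=0.75059 <1
  x=-0.722: |R|=0.74005 <1
  x=-0.516: |R|=0.72000 <1
  x=-1.546: |R|=1.57251 >1
  x=-1.231: |R|=1.11216 >1
Stable set (-1.1282, 0).

(-1.1282,0); λ=-5 ⇒ h* = (44/39)/5 = 0.2256.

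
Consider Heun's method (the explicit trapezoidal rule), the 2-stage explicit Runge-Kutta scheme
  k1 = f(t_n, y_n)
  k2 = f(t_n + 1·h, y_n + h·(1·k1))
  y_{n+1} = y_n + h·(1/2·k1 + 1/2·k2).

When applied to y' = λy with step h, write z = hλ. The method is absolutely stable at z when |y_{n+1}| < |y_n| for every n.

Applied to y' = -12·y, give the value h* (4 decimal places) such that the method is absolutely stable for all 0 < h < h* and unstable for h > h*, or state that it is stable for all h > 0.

With y'=λy (z=hλ):
  order 2, 2-stage ⇒ R(z)=1+z+z^2/2
  (e.g. R(-1.71)=0.75205, |R|=0.75205)

Boundary: |R(x)|=1, x<0.
x=-1.71: |R|=0.7520
|R(-1.25)|=0.5312 |R(-0.75)|=0.5312 |R(-0.63)|=0.5684
Bisect:
  x_lo=-2.6464 |R|=1.8553  x_hi=-0.2884 |R|=0.7532
  mid=-1.46741 |R|=0.60923 →hi
  mid=-2.05689 |R|=1.05851 →lo
  mid=-1.76215 |R|=0.79043 →hi
  mid=-1.90952 |R|=0.91361 →hi
  mid=-1.98320 |R|=0.98334 →hi
  mid=-2.02005 |R|=1.02025 →lo
  mid=-2.00163 |R|=1.00163 →lo
  ...
  [-2.00004,-1.99990] ⇒ x*=-2.0000
So |R|<1 on (-2.0000, 0).

(-2.0000,0); λ=-12 ⇒ h* = 0.1667.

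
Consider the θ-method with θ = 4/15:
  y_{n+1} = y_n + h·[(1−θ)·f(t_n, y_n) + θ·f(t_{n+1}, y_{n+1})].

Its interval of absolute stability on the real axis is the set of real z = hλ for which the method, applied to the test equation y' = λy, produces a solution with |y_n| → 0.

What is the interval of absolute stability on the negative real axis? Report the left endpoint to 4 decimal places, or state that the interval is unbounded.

On y'=λy, z=hλ:
  y_{n+1} = y_n + z·[11/15·y_n + 4/15·y_{n+1}] ⇒ (1 − 4/15z)y_{n+1} = (1 + 11/15z)y_n
  Hence R(z) = (1 + 11/15z)/(1 − 4/15z).

Need |R(x)|<1, x<0.
x=-0.61: |R|=0.4753
R=−1: 1+11/15x = −1+4/15x ⇒ -7/15x=2 ⇒ x=2/(-7/15)=-4.2857
Confirm numerically:
  x=-4.172: |R|=0.97488 <1
  x=-3.968: |R|=0.92796 <1
  x=-2.611: |R|=0.53926 <1
  x=-2.152: |R|=0.36733 <1
  x=-4.661: |R|=1.07808 >1
  x=-4.587: |R|=1.06324 >1
  x=-4.316: |R|=1.00657 >1
So |R|<1 on (-4.2857, 0).

z∈(-4.2857,0).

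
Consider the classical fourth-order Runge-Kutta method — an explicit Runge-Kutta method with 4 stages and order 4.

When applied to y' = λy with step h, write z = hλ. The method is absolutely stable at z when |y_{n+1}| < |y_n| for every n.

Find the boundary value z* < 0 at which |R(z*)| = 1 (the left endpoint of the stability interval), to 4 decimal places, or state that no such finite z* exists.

left endpoint -2.7853.

On y'=λy, z=hλ:
  order 4, 4-stage ⇒ R(z)=1+z+z^2/2+z^3/6+z^4/24
  (e.g. R(-1.06)=0.35590, |R|=0.35590)

Boundary: |R(x)|=1, x<0.
x=-1.06: |R|=0.3559
|R(-2.89)|=1.1697 |R(-2.83)|=1.0695 |R(-2.27)|=0.4633
Bisect:
  x_lo=-3.5872 |R|=3.0527  x_hi=-0.3286 |R|=0.7199
  mid=-1.95789 |R|=0.32017 →hi
  mid=-2.77252 |R|=0.98092 →hi
  mid=-3.17984 |R|=1.77709 →lo
  mid=-2.97618 |R|=1.32807 →lo
  mid=-2.87435 |R|=1.14279 →lo
  mid=-2.82344 |R|=1.05905 →lo
  mid=-2.79798 |R|=1.01930 →lo
  mid=-2.78525 |R|=0.99994 →hi
  mid=-2.79162 |R|=1.00958 →lo
  mid=-2.78844 |R|=1.00475 →lo
  ...
  [-2.78545,-2.78525] ⇒ x*=-2.7853
Stable set (-2.7853, 0).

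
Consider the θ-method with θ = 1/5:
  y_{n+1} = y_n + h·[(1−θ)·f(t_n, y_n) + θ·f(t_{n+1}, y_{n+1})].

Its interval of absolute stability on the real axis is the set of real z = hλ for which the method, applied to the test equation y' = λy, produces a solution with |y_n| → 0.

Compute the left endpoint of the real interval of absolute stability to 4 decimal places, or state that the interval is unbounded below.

z* = -3.3333.

On y'=λy, z=hλ:
  y_{n+1} = y_n + z·[4/5·y_n + 1/5·y_{n+1}] ⇒ (1 − 1/5z)y_{n+1} = (1 + 4/5z)y_n
  R(z) = (1 + 4/5z)/(1 − 1/5z).

Find x<0 with |R(x)|<1.
x=-1.67: |R|=0.2519
R=−1: 1+4/5x = −1+1/5x ⇒ -3/5x=2 ⇒ x=2/(-3/5)=-3.3333
Confirm numerically:
  x=-2.667: |R|=0.73927 <1
  x=-2.282: |R|=0.56688 <1
  x=-1.536: |R|=0.17503 <1
  x=-3.433: |R|=1.03546 >1
  x=-3.399: |R|=1.02346 >1
  x=-3.394: |R|=1.02168 >1
So |R|<1 on (-3.3333, 0).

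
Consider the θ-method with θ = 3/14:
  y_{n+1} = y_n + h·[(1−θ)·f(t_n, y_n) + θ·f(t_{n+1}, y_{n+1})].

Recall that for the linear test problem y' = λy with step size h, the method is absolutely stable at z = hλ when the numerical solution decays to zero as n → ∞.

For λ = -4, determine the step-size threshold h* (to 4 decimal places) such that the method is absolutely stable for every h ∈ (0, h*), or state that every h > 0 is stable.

(-3.5000,0); λ=-4 ⇒ h* = (7/2)/4 = 0.8750.

On y'=λy, z=hλ:
  y_{n+1} = y_n + z·[11/14·y_n + 3/14·y_{n+1}] ⇒ (1 − 3/14z)y_{n+1} = (1 + 11/14z)y_n
  ⇒ R(z) = (1 + 11/14z)/(1 − 3/14z).

Need |R(x)|<1, x<0.
x=-0.71: |R|=0.3838
R=−1: 1+11/14x = −1+3/14x ⇒ -4/7x=2 ⇒ x=2/(-4/7)=-3.5000
Confirm numerically:
  x=-2.995: |R|=0.82423 <1
  x=-2.801: |R|=0.75039 <1
  x=-2.237: |R|=0.51214 <1
  x=-1.408: |R|=0.08165 <1
  x=-3.782: |R|=1.08901 >1
  x=-3.622: |R|=1.03925 >1
Stable set (-3.5000, 0).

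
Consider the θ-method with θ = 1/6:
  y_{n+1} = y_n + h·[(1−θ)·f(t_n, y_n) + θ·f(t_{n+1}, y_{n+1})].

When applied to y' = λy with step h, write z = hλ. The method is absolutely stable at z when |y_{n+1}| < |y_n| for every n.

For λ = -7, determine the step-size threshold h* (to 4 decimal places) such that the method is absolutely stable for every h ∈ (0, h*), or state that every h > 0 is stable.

(-3.0000,0); λ=-7 ⇒ h* = (3)/7 = 0.4286.

Set f=λy, z=hλ:
  y_{n+1} = y_n + z·[5/6·y_n + 1/6·y_{n+1}] ⇒ (1 − 1/6z)y_{n+1} = (1 + 5/6z)y_n
  Hence R(z) = (1 + 5/6z)/(1 − 1/6z).

Need |R(x)|<1, x<0.
x=-0.34: |R|=0.6782
R=−1: 1+5/6x = −1+1/6x ⇒ -2/3x=2 ⇒ x=2/(-2/3)=-3.0000
Confirm numerically:
  x=-1.852: |R|=0.41518 <1
  x=-1.739: |R|=0.34824 <1
  x=-1.699: |R|=0.32407 <1
  x=-3.474: |R|=1.20013 >1
  x=-3.431: |R|=1.18280 >1
  x=-3.065: |R|=1.02868 >1
So |R|<1 on (-3.0000, 0).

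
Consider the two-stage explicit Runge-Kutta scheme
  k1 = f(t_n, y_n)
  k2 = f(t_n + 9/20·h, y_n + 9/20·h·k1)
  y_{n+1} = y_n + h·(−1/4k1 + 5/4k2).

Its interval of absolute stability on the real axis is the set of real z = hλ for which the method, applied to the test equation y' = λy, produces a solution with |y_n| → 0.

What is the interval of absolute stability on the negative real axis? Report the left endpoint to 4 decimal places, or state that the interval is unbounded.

With y'=λy (z=hλ):
  k1=λy_n ⇒ h·k1=z·y_n;  k2=λ(1+9/20z)y_n ⇒ h·k2=z(1+9/20z)y_n
  y_{n+1}/y_n = 1 − 1/4z + 5/4z(1+9/20z) = 1 + z + 9/16z²
  ⇒ R(z) = 1 + z + 9/16z².

Need |R(x)|<1, x<0.
x=-0.73: |R|=0.5698
R=1: x+9/16x²=0 ⇒ x=−16/9=-1.7778; min R=1−1/(4·9/16)=0.5556>−1
Confirm numerically:
  x=-1.674: |R|=0.90228 <1
  x=-1.439: |R|=0.72578 <1
  x=-1.090: |R|=0.57831 <1
  x=-0.864: |R|=0.55590 <1
  x=-2.369: |R|=1.78784 >1
  x=-1.872: |R|=1.09922 >1
Interval (-1.7778, 0).

(-1.7778, 0).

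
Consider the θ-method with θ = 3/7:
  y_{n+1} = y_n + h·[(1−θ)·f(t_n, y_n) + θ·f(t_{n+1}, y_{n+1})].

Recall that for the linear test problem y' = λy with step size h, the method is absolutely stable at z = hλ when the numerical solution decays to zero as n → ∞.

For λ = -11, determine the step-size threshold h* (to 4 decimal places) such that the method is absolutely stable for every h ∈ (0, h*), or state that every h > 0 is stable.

On y'=λy, z=hλ:
  y_{n+1} = y_n + z·[4/7·y_n + 3/7·y_{n+1}] ⇒ (1 − 3/7z)y_{n+1} = (1 + 4/7z)y_n
  so R(z) = (1 + 4/7z)/(1 − 3/7z).

Need |R(x)|<1, x<0.
x=-1.31: |R|=0.1610
R=−1: 1+4/7x = −1+3/7x ⇒ -1/7x=2 ⇒ x=2/(-1/7)=-14.0000
Confirm numerically:
  x=-11.091: |R|=0.92777 <1
  x=-10.052: |R|=0.89375 <1
  x=-9.146: |R|=0.85905 <1
  x=-9.010: |R|=0.85336 <1
  x=-14.349: |R|=1.00697 >1
  x=-14.147: |R|=1.00297 >1
Stable set (-14.0000, 0).

(-14.0000,0); λ=-11 ⇒ h* = (14)/11 = 1.2727.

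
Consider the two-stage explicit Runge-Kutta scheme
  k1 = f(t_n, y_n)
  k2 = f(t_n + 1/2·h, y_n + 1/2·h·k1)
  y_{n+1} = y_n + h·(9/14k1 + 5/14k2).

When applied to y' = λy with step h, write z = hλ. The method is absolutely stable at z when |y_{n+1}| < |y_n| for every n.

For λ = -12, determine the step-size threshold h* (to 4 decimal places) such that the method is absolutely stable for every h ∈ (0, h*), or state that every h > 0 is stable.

(-5.6000,0); λ=-12 ⇒ h* = (28/5)/12 = 0.4667.

With y'=λy (z=hλ):
  k1=λy_n ⇒ h·k1=z·y_n;  k2=λ(1+1/2z)y_n ⇒ h·k2=z(1+1/2z)y_n
  y_{n+1}/y_n = 1 + 9/14z + 5/14z(1+1/2z) = 1 + z + 5/28z²
  so R(z) = 1 + z + 5/28z².

Need |R(x)|<1, x<0.
x=-0.49: |R|=0.5529
R=1: x+5/28x²=0 ⇒ x=−28/5=-5.6000; min R=1−1/(4·5/28)=-0.4000>−1
Confirm numerically:
  x=-3.883: |R|=0.19056 <1
  x=-3.029: |R|=0.39064 <1
  x=-2.341: |R|=0.36238 <1
  x=-6.080: |R|=1.52114 >1
  x=-5.910: |R|=1.32716 >1
  x=-5.628: |R|=1.02814 >1
Stable set (-5.6000, 0).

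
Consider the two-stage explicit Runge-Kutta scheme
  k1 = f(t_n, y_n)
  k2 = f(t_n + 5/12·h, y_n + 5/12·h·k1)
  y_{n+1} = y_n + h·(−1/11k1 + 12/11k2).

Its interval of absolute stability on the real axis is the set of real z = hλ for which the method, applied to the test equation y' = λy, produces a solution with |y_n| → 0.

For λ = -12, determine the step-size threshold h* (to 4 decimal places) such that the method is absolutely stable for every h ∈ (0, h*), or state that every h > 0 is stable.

(-2.2000,0); λ=-12 ⇒ h* = (11/5)/12 = 0.1833.

Test eqn y'=λy, z=hλ:
  k1=λy_n ⇒ h·k1=z·y_n;  k2=λ(1+5/12z)y_n ⇒ h·k2=z(1+5/12z)y_n
  y_{n+1}/y_n = 1 − 1/11z + 12/11z(1+5/12z) = 1 + z + 5/11z²
  so R(z) = 1 + z + 5/11z².

Boundary: |R(x)|=1, x<0.
x=-0.43: |R|=0.6540
R=1: x+5/11x²=0 ⇒ x=−11/5=-2.2000; min R=1−1/(4·5/11)=0.4500>−1
Confirm numerically:
  x=-2.107: |R|=0.91093 <1
  x=-2.051: |R|=0.86109 <1
  x=-1.730: |R|=0.63041 <1
  x=-1.275: |R|=0.46392 <1
  x=-2.775: |R|=1.72528 >1
  x=-2.641: |R|=1.52940 >1
  x=-2.332: |R|=1.13992 >1
Stable set (-2.2000, 0).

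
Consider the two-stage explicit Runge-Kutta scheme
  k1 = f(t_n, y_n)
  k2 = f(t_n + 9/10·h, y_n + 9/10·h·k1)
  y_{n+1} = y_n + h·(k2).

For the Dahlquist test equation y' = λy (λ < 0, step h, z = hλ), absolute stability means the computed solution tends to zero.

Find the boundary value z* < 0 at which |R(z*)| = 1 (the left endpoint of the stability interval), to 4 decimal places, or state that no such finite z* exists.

left endpoint -1.1111.

Test eqn y'=λy, z=hλ:
  k1=λy_n ⇒ h·k1=z·y_n;  k2=λ(1+9/10z)y_n ⇒ h·k2=z(1+9/10z)y_n
  y_{n+1}/y_n = 1 + z(1+9/10z) = 1 + z + 9/10z²
  ⇒ R(z) = 1 + z + 9/10z².

Need |R(x)|<1, x<0.
x=-0.52: |R|=0.7234
R=1: x+9/10x²=0 ⇒ x=−10/9=-1.1111; min R=1−1/(4·9/10)=0.7222>−1
Confirm numerically:
  x=-0.925: |R|=0.84506 <1
  x=-0.862: |R|=0.80674 <1
  x=-0.823: |R|=0.78660 <1
  x=-0.738: |R|=0.75218 <1
  x=-1.646: |R|=1.79238 >1
  x=-1.631: |R|=1.76314 >1
  x=-1.477: |R|=1.48638 >1
Interval (-1.1111, 0).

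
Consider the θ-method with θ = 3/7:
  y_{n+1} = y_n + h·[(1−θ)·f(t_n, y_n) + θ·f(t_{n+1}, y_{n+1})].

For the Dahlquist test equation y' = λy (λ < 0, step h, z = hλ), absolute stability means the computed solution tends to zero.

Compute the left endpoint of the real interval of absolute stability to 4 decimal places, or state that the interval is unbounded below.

Set f=λy, z=hλ:
  y_{n+1} = y_n + z·[4/7·y_n + 3/7·y_{n+1}] ⇒ (1 − 3/7z)y_{n+1} = (1 + 4/7z)y_n
  ⇒ R(z) = (1 + 4/7z)/(1 − 3/7z).

Boundary: |R(x)|=1, x<0.
x=-0.97: |R|=0.3148
R=−1: 1+4/7x = −1+3/7x ⇒ -1/7x=2 ⇒ x=2/(-1/7)=-14.0000
Confirm numerically:
  x=-12.915: |R|=0.97628 <1
  x=-10.967: |R|=0.92399 <1
  x=-10.439: |R|=0.90706 <1
  x=-6.127: |R|=0.68981 <1
  x=-14.349: |R|=1.00697 >1
  x=-14.184: |R|=1.00371 >1
So |R|<1 on (-14.0000, 0).

left endpoint -14.0000.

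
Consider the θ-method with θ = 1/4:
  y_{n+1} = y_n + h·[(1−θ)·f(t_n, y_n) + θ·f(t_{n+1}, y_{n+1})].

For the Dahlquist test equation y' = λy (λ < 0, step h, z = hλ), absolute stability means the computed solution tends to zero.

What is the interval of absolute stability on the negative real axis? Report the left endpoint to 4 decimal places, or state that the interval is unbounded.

z∈(-4.0000,0).

Test eqn y'=λy, z=hλ:
  y_{n+1} = y_n + z·[3/4·y_n + 1/4·y_{n+1}] ⇒ (1 − 1/4z)y_{n+1} = (1 + 3/4z)y_n
  R(z) = (1 + 3/4z)/(1 − 1/4z).

Find x<0 with |R(x)|<1.
x=-1.47: |R|=0.0750
R=−1: 1+3/4x = −1+1/4x ⇒ -1/2x=2 ⇒ x=2/(-1/2)=-4.0000
Confirm numerically:
  x=-3.565: |R|=0.88500 <1
  x=-2.516: |R|=0.54451 <1
  x=-2.139: |R|=0.39371 <1
  x=-2.085: |R|=0.37058 <1
  x=-4.310: |R|=1.07461 >1
  x=-4.181: |R|=1.04425 >1
So |R|<1 on (-4.0000, 0).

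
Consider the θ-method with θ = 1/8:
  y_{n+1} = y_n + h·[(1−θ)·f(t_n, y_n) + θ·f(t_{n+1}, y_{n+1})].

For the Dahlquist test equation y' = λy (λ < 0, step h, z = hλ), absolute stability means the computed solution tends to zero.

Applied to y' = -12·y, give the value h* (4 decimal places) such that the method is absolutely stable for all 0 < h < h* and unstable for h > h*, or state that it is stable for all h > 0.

Test eqn y'=λy, z=hλ:
  y_{n+1} = y_n + z·[7/8·y_n + 1/8·y_{n+1}] ⇒ (1 − 1/8z)y_{n+1} = (1 + 7/8z)y_n
  so R(z) = (1 + 7/8z)/(1 − 1/8z).

Need |R(x)|<1, x<0.
x=-0.65: |R|=0.3988
R=−1: 1+7/8x = −1+1/8x ⇒ -3/4x=2 ⇒ x=2/(-3/4)=-2.6667
Confirm numerically:
  x=-2.154: |R|=0.69707 <1
  x=-2.107: |R|=0.66776 <1
  x=-1.429: |R|=0.21243 <1
  x=-3.208: |R|=1.28979 >1
  x=-3.207: |R|=1.28928 >1
  x=-3.206: |R|=1.28877 >1
So |R|<1 on (-2.6667, 0).

(-2.6667,0); λ=-12 ⇒ h* = (8/3)/12 = 0.2222.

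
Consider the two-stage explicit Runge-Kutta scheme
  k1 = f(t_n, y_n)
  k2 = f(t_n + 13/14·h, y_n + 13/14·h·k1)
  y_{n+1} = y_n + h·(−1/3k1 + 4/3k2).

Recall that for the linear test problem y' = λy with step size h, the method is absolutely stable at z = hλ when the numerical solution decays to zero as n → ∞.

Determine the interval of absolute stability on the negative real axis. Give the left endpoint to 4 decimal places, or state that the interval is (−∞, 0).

With y'=λy (z=hλ):
  k1=λy_n ⇒ h·k1=z·y_n;  k2=λ(1+13/14z)y_n ⇒ h·k2=z(1+13/14z)y_n
  y_{n+1}/y_n = 1 − 1/3z + 4/3z(1+13/14z) = 1 + z + 26/21z²
  so R(z) = 1 + z + 26/21z².

Boundary: |R(x)|=1, x<0.
x=-0.81: |R|=1.0023
R=1: x+26/21x²=0 ⇒ x=−21/26=-0.8077; min R=1−1/(4·26/21)=0.7981>−1
Confirm numerically:
  x=-0.723: |R|=0.92419 <1
  x=-0.640: |R|=0.86712 <1
  x=-0.522: |R|=0.81536 <1
  x=-0.329: |R|=0.80501 <1
  x=-1.395: |R|=2.01436 >1
  x=-1.299: |R|=1.79016 >1
  x=-1.040: |R|=1.29912 >1
Stable set (-0.8077, 0).

(-0.8077, 0).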